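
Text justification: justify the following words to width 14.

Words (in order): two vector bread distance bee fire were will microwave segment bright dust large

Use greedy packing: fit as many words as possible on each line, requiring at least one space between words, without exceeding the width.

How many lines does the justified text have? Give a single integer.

Answer: 6

Derivation:
Line 1: ['two', 'vector'] (min_width=10, slack=4)
Line 2: ['bread', 'distance'] (min_width=14, slack=0)
Line 3: ['bee', 'fire', 'were'] (min_width=13, slack=1)
Line 4: ['will', 'microwave'] (min_width=14, slack=0)
Line 5: ['segment', 'bright'] (min_width=14, slack=0)
Line 6: ['dust', 'large'] (min_width=10, slack=4)
Total lines: 6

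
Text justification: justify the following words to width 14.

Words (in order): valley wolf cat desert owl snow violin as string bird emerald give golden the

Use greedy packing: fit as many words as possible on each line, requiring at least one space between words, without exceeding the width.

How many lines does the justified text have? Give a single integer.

Answer: 6

Derivation:
Line 1: ['valley', 'wolf'] (min_width=11, slack=3)
Line 2: ['cat', 'desert', 'owl'] (min_width=14, slack=0)
Line 3: ['snow', 'violin', 'as'] (min_width=14, slack=0)
Line 4: ['string', 'bird'] (min_width=11, slack=3)
Line 5: ['emerald', 'give'] (min_width=12, slack=2)
Line 6: ['golden', 'the'] (min_width=10, slack=4)
Total lines: 6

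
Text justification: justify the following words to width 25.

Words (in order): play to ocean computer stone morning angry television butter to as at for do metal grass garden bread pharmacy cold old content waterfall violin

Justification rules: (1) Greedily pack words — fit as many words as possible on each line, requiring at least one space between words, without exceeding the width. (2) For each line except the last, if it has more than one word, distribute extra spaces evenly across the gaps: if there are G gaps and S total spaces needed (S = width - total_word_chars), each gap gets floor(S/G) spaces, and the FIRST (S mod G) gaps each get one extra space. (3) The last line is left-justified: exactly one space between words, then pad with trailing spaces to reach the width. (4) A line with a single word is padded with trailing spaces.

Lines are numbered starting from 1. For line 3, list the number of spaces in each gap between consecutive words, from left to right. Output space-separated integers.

Answer: 2 2 1

Derivation:
Line 1: ['play', 'to', 'ocean', 'computer'] (min_width=22, slack=3)
Line 2: ['stone', 'morning', 'angry'] (min_width=19, slack=6)
Line 3: ['television', 'butter', 'to', 'as'] (min_width=23, slack=2)
Line 4: ['at', 'for', 'do', 'metal', 'grass'] (min_width=21, slack=4)
Line 5: ['garden', 'bread', 'pharmacy'] (min_width=21, slack=4)
Line 6: ['cold', 'old', 'content'] (min_width=16, slack=9)
Line 7: ['waterfall', 'violin'] (min_width=16, slack=9)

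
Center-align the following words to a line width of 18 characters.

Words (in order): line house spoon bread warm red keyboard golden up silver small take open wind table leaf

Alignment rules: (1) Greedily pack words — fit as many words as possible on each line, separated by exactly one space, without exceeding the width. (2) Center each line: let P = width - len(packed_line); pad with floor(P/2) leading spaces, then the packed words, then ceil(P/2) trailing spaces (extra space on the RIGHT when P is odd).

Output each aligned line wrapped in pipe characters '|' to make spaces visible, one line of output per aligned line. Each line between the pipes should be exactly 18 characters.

Answer: | line house spoon |
|  bread warm red  |
|keyboard golden up|
|silver small take |
| open wind table  |
|       leaf       |

Derivation:
Line 1: ['line', 'house', 'spoon'] (min_width=16, slack=2)
Line 2: ['bread', 'warm', 'red'] (min_width=14, slack=4)
Line 3: ['keyboard', 'golden', 'up'] (min_width=18, slack=0)
Line 4: ['silver', 'small', 'take'] (min_width=17, slack=1)
Line 5: ['open', 'wind', 'table'] (min_width=15, slack=3)
Line 6: ['leaf'] (min_width=4, slack=14)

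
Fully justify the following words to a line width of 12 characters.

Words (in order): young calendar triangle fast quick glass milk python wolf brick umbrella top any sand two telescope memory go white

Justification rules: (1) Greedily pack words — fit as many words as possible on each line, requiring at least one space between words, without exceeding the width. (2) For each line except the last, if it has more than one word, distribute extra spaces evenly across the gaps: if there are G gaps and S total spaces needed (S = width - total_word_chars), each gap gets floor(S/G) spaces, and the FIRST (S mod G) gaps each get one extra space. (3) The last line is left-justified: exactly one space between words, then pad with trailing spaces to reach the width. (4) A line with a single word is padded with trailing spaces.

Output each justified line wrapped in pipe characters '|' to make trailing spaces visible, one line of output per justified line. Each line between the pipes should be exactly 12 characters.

Answer: |young       |
|calendar    |
|triangle    |
|fast   quick|
|glass   milk|
|python  wolf|
|brick       |
|umbrella top|
|any sand two|
|telescope   |
|memory    go|
|white       |

Derivation:
Line 1: ['young'] (min_width=5, slack=7)
Line 2: ['calendar'] (min_width=8, slack=4)
Line 3: ['triangle'] (min_width=8, slack=4)
Line 4: ['fast', 'quick'] (min_width=10, slack=2)
Line 5: ['glass', 'milk'] (min_width=10, slack=2)
Line 6: ['python', 'wolf'] (min_width=11, slack=1)
Line 7: ['brick'] (min_width=5, slack=7)
Line 8: ['umbrella', 'top'] (min_width=12, slack=0)
Line 9: ['any', 'sand', 'two'] (min_width=12, slack=0)
Line 10: ['telescope'] (min_width=9, slack=3)
Line 11: ['memory', 'go'] (min_width=9, slack=3)
Line 12: ['white'] (min_width=5, slack=7)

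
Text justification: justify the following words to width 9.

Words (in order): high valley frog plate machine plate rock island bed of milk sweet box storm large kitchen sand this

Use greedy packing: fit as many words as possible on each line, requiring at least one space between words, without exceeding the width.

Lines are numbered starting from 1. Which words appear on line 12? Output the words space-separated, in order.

Answer: storm

Derivation:
Line 1: ['high'] (min_width=4, slack=5)
Line 2: ['valley'] (min_width=6, slack=3)
Line 3: ['frog'] (min_width=4, slack=5)
Line 4: ['plate'] (min_width=5, slack=4)
Line 5: ['machine'] (min_width=7, slack=2)
Line 6: ['plate'] (min_width=5, slack=4)
Line 7: ['rock'] (min_width=4, slack=5)
Line 8: ['island'] (min_width=6, slack=3)
Line 9: ['bed', 'of'] (min_width=6, slack=3)
Line 10: ['milk'] (min_width=4, slack=5)
Line 11: ['sweet', 'box'] (min_width=9, slack=0)
Line 12: ['storm'] (min_width=5, slack=4)
Line 13: ['large'] (min_width=5, slack=4)
Line 14: ['kitchen'] (min_width=7, slack=2)
Line 15: ['sand', 'this'] (min_width=9, slack=0)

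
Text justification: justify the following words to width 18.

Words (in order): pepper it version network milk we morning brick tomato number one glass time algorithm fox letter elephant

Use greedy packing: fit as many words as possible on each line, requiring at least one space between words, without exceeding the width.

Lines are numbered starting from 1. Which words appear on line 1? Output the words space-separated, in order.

Answer: pepper it version

Derivation:
Line 1: ['pepper', 'it', 'version'] (min_width=17, slack=1)
Line 2: ['network', 'milk', 'we'] (min_width=15, slack=3)
Line 3: ['morning', 'brick'] (min_width=13, slack=5)
Line 4: ['tomato', 'number', 'one'] (min_width=17, slack=1)
Line 5: ['glass', 'time'] (min_width=10, slack=8)
Line 6: ['algorithm', 'fox'] (min_width=13, slack=5)
Line 7: ['letter', 'elephant'] (min_width=15, slack=3)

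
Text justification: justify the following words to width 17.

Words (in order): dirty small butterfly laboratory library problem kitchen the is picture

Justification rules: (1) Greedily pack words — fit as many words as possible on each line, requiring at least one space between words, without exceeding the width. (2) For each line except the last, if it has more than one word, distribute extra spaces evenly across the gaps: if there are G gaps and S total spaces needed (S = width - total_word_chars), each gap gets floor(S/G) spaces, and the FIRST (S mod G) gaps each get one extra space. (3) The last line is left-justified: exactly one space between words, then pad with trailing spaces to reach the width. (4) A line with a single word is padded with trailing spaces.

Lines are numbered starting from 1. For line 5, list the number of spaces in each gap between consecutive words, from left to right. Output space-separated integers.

Answer: 3 2

Derivation:
Line 1: ['dirty', 'small'] (min_width=11, slack=6)
Line 2: ['butterfly'] (min_width=9, slack=8)
Line 3: ['laboratory'] (min_width=10, slack=7)
Line 4: ['library', 'problem'] (min_width=15, slack=2)
Line 5: ['kitchen', 'the', 'is'] (min_width=14, slack=3)
Line 6: ['picture'] (min_width=7, slack=10)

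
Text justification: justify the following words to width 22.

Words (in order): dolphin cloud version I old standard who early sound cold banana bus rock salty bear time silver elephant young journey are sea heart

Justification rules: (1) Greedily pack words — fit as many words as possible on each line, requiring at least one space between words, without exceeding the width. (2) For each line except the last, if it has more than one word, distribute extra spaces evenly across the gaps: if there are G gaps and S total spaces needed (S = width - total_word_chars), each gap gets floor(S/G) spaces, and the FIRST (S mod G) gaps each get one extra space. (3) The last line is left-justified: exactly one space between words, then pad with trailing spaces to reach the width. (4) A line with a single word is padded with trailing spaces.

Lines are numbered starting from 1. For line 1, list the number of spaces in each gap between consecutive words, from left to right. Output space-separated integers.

Answer: 2 1

Derivation:
Line 1: ['dolphin', 'cloud', 'version'] (min_width=21, slack=1)
Line 2: ['I', 'old', 'standard', 'who'] (min_width=18, slack=4)
Line 3: ['early', 'sound', 'cold'] (min_width=16, slack=6)
Line 4: ['banana', 'bus', 'rock', 'salty'] (min_width=21, slack=1)
Line 5: ['bear', 'time', 'silver'] (min_width=16, slack=6)
Line 6: ['elephant', 'young', 'journey'] (min_width=22, slack=0)
Line 7: ['are', 'sea', 'heart'] (min_width=13, slack=9)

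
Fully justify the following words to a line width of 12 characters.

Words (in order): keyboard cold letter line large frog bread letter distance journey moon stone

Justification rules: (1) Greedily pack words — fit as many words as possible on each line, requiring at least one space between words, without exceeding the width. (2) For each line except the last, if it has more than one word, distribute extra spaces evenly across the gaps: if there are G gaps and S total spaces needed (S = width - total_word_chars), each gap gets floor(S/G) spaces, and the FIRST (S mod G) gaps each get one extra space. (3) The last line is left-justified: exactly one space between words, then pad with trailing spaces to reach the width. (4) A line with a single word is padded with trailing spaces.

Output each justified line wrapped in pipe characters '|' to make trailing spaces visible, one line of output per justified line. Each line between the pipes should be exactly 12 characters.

Answer: |keyboard    |
|cold  letter|
|line   large|
|frog   bread|
|letter      |
|distance    |
|journey moon|
|stone       |

Derivation:
Line 1: ['keyboard'] (min_width=8, slack=4)
Line 2: ['cold', 'letter'] (min_width=11, slack=1)
Line 3: ['line', 'large'] (min_width=10, slack=2)
Line 4: ['frog', 'bread'] (min_width=10, slack=2)
Line 5: ['letter'] (min_width=6, slack=6)
Line 6: ['distance'] (min_width=8, slack=4)
Line 7: ['journey', 'moon'] (min_width=12, slack=0)
Line 8: ['stone'] (min_width=5, slack=7)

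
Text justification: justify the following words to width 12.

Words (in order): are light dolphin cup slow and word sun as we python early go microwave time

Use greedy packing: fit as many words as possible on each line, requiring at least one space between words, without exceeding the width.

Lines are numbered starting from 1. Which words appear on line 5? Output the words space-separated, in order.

Line 1: ['are', 'light'] (min_width=9, slack=3)
Line 2: ['dolphin', 'cup'] (min_width=11, slack=1)
Line 3: ['slow', 'and'] (min_width=8, slack=4)
Line 4: ['word', 'sun', 'as'] (min_width=11, slack=1)
Line 5: ['we', 'python'] (min_width=9, slack=3)
Line 6: ['early', 'go'] (min_width=8, slack=4)
Line 7: ['microwave'] (min_width=9, slack=3)
Line 8: ['time'] (min_width=4, slack=8)

Answer: we python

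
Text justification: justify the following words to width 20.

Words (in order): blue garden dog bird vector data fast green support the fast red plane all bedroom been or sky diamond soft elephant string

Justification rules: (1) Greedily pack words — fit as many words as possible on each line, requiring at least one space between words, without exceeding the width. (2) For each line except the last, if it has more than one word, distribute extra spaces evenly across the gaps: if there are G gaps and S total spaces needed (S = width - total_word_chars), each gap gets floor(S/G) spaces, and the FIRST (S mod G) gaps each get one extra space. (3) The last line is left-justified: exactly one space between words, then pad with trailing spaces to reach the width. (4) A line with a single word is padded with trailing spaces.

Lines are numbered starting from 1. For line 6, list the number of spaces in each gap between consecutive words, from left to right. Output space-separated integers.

Answer: 9

Derivation:
Line 1: ['blue', 'garden', 'dog', 'bird'] (min_width=20, slack=0)
Line 2: ['vector', 'data', 'fast'] (min_width=16, slack=4)
Line 3: ['green', 'support', 'the'] (min_width=17, slack=3)
Line 4: ['fast', 'red', 'plane', 'all'] (min_width=18, slack=2)
Line 5: ['bedroom', 'been', 'or', 'sky'] (min_width=19, slack=1)
Line 6: ['diamond', 'soft'] (min_width=12, slack=8)
Line 7: ['elephant', 'string'] (min_width=15, slack=5)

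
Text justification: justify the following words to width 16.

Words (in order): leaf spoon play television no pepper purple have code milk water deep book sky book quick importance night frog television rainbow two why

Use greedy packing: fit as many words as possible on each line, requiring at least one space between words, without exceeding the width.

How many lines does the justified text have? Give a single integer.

Answer: 9

Derivation:
Line 1: ['leaf', 'spoon', 'play'] (min_width=15, slack=1)
Line 2: ['television', 'no'] (min_width=13, slack=3)
Line 3: ['pepper', 'purple'] (min_width=13, slack=3)
Line 4: ['have', 'code', 'milk'] (min_width=14, slack=2)
Line 5: ['water', 'deep', 'book'] (min_width=15, slack=1)
Line 6: ['sky', 'book', 'quick'] (min_width=14, slack=2)
Line 7: ['importance', 'night'] (min_width=16, slack=0)
Line 8: ['frog', 'television'] (min_width=15, slack=1)
Line 9: ['rainbow', 'two', 'why'] (min_width=15, slack=1)
Total lines: 9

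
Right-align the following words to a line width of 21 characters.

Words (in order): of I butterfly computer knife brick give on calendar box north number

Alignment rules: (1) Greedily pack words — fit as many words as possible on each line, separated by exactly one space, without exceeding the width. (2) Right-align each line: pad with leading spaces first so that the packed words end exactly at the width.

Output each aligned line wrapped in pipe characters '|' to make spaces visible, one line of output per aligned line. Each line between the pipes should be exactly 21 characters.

Line 1: ['of', 'I', 'butterfly'] (min_width=14, slack=7)
Line 2: ['computer', 'knife', 'brick'] (min_width=20, slack=1)
Line 3: ['give', 'on', 'calendar', 'box'] (min_width=20, slack=1)
Line 4: ['north', 'number'] (min_width=12, slack=9)

Answer: |       of I butterfly|
| computer knife brick|
| give on calendar box|
|         north number|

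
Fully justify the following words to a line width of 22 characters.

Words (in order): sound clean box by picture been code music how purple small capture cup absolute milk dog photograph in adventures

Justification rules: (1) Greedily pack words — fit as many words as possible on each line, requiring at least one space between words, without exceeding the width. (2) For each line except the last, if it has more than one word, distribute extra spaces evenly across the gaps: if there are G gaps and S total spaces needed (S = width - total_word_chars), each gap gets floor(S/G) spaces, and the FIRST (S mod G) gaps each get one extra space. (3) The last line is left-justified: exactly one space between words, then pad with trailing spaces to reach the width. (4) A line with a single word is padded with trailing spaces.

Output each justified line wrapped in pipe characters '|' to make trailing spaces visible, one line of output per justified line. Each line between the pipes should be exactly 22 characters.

Line 1: ['sound', 'clean', 'box', 'by'] (min_width=18, slack=4)
Line 2: ['picture', 'been', 'code'] (min_width=17, slack=5)
Line 3: ['music', 'how', 'purple', 'small'] (min_width=22, slack=0)
Line 4: ['capture', 'cup', 'absolute'] (min_width=20, slack=2)
Line 5: ['milk', 'dog', 'photograph', 'in'] (min_width=22, slack=0)
Line 6: ['adventures'] (min_width=10, slack=12)

Answer: |sound   clean  box  by|
|picture    been   code|
|music how purple small|
|capture  cup  absolute|
|milk dog photograph in|
|adventures            |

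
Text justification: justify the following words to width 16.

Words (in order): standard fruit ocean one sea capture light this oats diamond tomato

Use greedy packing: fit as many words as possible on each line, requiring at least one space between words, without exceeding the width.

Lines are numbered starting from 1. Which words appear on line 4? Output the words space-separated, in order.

Line 1: ['standard', 'fruit'] (min_width=14, slack=2)
Line 2: ['ocean', 'one', 'sea'] (min_width=13, slack=3)
Line 3: ['capture', 'light'] (min_width=13, slack=3)
Line 4: ['this', 'oats'] (min_width=9, slack=7)
Line 5: ['diamond', 'tomato'] (min_width=14, slack=2)

Answer: this oats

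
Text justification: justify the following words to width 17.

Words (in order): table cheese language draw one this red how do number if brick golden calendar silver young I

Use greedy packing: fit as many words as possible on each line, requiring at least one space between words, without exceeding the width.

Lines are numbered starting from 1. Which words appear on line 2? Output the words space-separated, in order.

Answer: language draw one

Derivation:
Line 1: ['table', 'cheese'] (min_width=12, slack=5)
Line 2: ['language', 'draw', 'one'] (min_width=17, slack=0)
Line 3: ['this', 'red', 'how', 'do'] (min_width=15, slack=2)
Line 4: ['number', 'if', 'brick'] (min_width=15, slack=2)
Line 5: ['golden', 'calendar'] (min_width=15, slack=2)
Line 6: ['silver', 'young', 'I'] (min_width=14, slack=3)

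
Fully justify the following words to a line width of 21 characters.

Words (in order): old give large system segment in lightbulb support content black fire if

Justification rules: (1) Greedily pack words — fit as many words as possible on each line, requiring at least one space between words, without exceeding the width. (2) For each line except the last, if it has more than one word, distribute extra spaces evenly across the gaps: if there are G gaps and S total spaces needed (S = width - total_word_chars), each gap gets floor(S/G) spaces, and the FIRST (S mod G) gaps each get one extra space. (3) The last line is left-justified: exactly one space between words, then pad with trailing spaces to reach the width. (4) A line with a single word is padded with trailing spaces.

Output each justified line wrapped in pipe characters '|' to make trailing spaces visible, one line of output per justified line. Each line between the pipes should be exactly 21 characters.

Answer: |old give large system|
|segment  in lightbulb|
|support content black|
|fire if              |

Derivation:
Line 1: ['old', 'give', 'large', 'system'] (min_width=21, slack=0)
Line 2: ['segment', 'in', 'lightbulb'] (min_width=20, slack=1)
Line 3: ['support', 'content', 'black'] (min_width=21, slack=0)
Line 4: ['fire', 'if'] (min_width=7, slack=14)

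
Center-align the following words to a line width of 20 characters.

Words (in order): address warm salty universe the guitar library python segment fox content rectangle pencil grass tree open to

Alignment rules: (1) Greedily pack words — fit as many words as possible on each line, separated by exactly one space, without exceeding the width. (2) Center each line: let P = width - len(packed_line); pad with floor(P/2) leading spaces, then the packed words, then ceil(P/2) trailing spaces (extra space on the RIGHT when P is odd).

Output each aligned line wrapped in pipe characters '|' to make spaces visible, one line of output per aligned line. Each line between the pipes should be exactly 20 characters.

Answer: | address warm salty |
|universe the guitar |
|   library python   |
|segment fox content |
|  rectangle pencil  |
| grass tree open to |

Derivation:
Line 1: ['address', 'warm', 'salty'] (min_width=18, slack=2)
Line 2: ['universe', 'the', 'guitar'] (min_width=19, slack=1)
Line 3: ['library', 'python'] (min_width=14, slack=6)
Line 4: ['segment', 'fox', 'content'] (min_width=19, slack=1)
Line 5: ['rectangle', 'pencil'] (min_width=16, slack=4)
Line 6: ['grass', 'tree', 'open', 'to'] (min_width=18, slack=2)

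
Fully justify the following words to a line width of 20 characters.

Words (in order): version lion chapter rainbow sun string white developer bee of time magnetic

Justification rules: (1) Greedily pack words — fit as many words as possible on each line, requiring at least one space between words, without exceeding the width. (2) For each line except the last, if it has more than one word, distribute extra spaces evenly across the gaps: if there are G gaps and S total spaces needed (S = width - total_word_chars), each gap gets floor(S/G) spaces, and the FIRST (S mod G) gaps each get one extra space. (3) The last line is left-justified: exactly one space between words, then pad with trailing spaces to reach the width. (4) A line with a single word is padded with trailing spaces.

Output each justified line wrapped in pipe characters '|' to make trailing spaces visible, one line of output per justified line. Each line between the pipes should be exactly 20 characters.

Line 1: ['version', 'lion', 'chapter'] (min_width=20, slack=0)
Line 2: ['rainbow', 'sun', 'string'] (min_width=18, slack=2)
Line 3: ['white', 'developer', 'bee'] (min_width=19, slack=1)
Line 4: ['of', 'time', 'magnetic'] (min_width=16, slack=4)

Answer: |version lion chapter|
|rainbow  sun  string|
|white  developer bee|
|of time magnetic    |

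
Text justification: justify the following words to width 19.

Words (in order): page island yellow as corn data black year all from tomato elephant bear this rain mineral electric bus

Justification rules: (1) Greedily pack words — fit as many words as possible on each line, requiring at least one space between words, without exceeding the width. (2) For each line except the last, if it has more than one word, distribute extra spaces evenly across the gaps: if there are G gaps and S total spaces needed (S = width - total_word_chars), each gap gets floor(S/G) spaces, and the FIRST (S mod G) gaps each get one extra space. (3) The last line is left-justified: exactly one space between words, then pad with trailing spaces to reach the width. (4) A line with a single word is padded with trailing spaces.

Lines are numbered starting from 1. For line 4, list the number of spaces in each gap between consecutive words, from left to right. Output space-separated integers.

Line 1: ['page', 'island', 'yellow'] (min_width=18, slack=1)
Line 2: ['as', 'corn', 'data', 'black'] (min_width=18, slack=1)
Line 3: ['year', 'all', 'from'] (min_width=13, slack=6)
Line 4: ['tomato', 'elephant'] (min_width=15, slack=4)
Line 5: ['bear', 'this', 'rain'] (min_width=14, slack=5)
Line 6: ['mineral', 'electric'] (min_width=16, slack=3)
Line 7: ['bus'] (min_width=3, slack=16)

Answer: 5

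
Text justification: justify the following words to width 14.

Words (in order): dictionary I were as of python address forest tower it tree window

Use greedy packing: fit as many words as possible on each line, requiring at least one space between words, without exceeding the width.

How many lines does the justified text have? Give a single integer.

Answer: 5

Derivation:
Line 1: ['dictionary', 'I'] (min_width=12, slack=2)
Line 2: ['were', 'as', 'of'] (min_width=10, slack=4)
Line 3: ['python', 'address'] (min_width=14, slack=0)
Line 4: ['forest', 'tower'] (min_width=12, slack=2)
Line 5: ['it', 'tree', 'window'] (min_width=14, slack=0)
Total lines: 5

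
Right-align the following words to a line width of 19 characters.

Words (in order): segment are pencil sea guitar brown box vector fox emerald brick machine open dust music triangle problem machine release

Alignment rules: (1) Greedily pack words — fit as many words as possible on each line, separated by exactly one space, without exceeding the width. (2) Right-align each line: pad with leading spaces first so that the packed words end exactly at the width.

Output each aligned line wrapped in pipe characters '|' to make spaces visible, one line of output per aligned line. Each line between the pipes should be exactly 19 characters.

Line 1: ['segment', 'are', 'pencil'] (min_width=18, slack=1)
Line 2: ['sea', 'guitar', 'brown'] (min_width=16, slack=3)
Line 3: ['box', 'vector', 'fox'] (min_width=14, slack=5)
Line 4: ['emerald', 'brick'] (min_width=13, slack=6)
Line 5: ['machine', 'open', 'dust'] (min_width=17, slack=2)
Line 6: ['music', 'triangle'] (min_width=14, slack=5)
Line 7: ['problem', 'machine'] (min_width=15, slack=4)
Line 8: ['release'] (min_width=7, slack=12)

Answer: | segment are pencil|
|   sea guitar brown|
|     box vector fox|
|      emerald brick|
|  machine open dust|
|     music triangle|
|    problem machine|
|            release|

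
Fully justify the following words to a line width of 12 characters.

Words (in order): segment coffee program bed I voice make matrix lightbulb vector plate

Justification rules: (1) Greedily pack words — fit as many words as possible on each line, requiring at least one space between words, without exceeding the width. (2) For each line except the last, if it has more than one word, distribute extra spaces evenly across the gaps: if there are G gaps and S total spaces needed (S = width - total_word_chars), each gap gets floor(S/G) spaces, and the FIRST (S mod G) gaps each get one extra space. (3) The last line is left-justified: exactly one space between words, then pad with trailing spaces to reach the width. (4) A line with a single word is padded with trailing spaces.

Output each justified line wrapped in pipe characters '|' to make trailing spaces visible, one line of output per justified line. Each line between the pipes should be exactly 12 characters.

Line 1: ['segment'] (min_width=7, slack=5)
Line 2: ['coffee'] (min_width=6, slack=6)
Line 3: ['program', 'bed'] (min_width=11, slack=1)
Line 4: ['I', 'voice', 'make'] (min_width=12, slack=0)
Line 5: ['matrix'] (min_width=6, slack=6)
Line 6: ['lightbulb'] (min_width=9, slack=3)
Line 7: ['vector', 'plate'] (min_width=12, slack=0)

Answer: |segment     |
|coffee      |
|program  bed|
|I voice make|
|matrix      |
|lightbulb   |
|vector plate|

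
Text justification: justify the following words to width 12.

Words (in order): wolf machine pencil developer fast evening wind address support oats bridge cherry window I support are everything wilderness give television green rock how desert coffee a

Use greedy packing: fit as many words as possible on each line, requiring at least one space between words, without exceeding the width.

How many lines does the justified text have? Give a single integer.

Line 1: ['wolf', 'machine'] (min_width=12, slack=0)
Line 2: ['pencil'] (min_width=6, slack=6)
Line 3: ['developer'] (min_width=9, slack=3)
Line 4: ['fast', 'evening'] (min_width=12, slack=0)
Line 5: ['wind', 'address'] (min_width=12, slack=0)
Line 6: ['support', 'oats'] (min_width=12, slack=0)
Line 7: ['bridge'] (min_width=6, slack=6)
Line 8: ['cherry'] (min_width=6, slack=6)
Line 9: ['window', 'I'] (min_width=8, slack=4)
Line 10: ['support', 'are'] (min_width=11, slack=1)
Line 11: ['everything'] (min_width=10, slack=2)
Line 12: ['wilderness'] (min_width=10, slack=2)
Line 13: ['give'] (min_width=4, slack=8)
Line 14: ['television'] (min_width=10, slack=2)
Line 15: ['green', 'rock'] (min_width=10, slack=2)
Line 16: ['how', 'desert'] (min_width=10, slack=2)
Line 17: ['coffee', 'a'] (min_width=8, slack=4)
Total lines: 17

Answer: 17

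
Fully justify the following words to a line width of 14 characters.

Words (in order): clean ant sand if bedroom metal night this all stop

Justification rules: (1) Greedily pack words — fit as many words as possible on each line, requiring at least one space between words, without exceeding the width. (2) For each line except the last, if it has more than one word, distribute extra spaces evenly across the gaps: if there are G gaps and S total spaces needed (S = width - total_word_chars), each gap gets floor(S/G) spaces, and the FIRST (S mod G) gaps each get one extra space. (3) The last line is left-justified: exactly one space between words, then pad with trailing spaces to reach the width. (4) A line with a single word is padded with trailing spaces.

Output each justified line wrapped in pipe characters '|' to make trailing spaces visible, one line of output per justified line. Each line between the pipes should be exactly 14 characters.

Line 1: ['clean', 'ant', 'sand'] (min_width=14, slack=0)
Line 2: ['if', 'bedroom'] (min_width=10, slack=4)
Line 3: ['metal', 'night'] (min_width=11, slack=3)
Line 4: ['this', 'all', 'stop'] (min_width=13, slack=1)

Answer: |clean ant sand|
|if     bedroom|
|metal    night|
|this all stop |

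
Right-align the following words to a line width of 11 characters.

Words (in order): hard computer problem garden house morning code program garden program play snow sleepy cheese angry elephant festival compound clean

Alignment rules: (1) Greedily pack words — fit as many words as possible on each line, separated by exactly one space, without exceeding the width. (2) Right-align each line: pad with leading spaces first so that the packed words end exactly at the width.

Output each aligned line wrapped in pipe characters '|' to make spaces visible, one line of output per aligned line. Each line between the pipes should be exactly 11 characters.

Line 1: ['hard'] (min_width=4, slack=7)
Line 2: ['computer'] (min_width=8, slack=3)
Line 3: ['problem'] (min_width=7, slack=4)
Line 4: ['garden'] (min_width=6, slack=5)
Line 5: ['house'] (min_width=5, slack=6)
Line 6: ['morning'] (min_width=7, slack=4)
Line 7: ['code'] (min_width=4, slack=7)
Line 8: ['program'] (min_width=7, slack=4)
Line 9: ['garden'] (min_width=6, slack=5)
Line 10: ['program'] (min_width=7, slack=4)
Line 11: ['play', 'snow'] (min_width=9, slack=2)
Line 12: ['sleepy'] (min_width=6, slack=5)
Line 13: ['cheese'] (min_width=6, slack=5)
Line 14: ['angry'] (min_width=5, slack=6)
Line 15: ['elephant'] (min_width=8, slack=3)
Line 16: ['festival'] (min_width=8, slack=3)
Line 17: ['compound'] (min_width=8, slack=3)
Line 18: ['clean'] (min_width=5, slack=6)

Answer: |       hard|
|   computer|
|    problem|
|     garden|
|      house|
|    morning|
|       code|
|    program|
|     garden|
|    program|
|  play snow|
|     sleepy|
|     cheese|
|      angry|
|   elephant|
|   festival|
|   compound|
|      clean|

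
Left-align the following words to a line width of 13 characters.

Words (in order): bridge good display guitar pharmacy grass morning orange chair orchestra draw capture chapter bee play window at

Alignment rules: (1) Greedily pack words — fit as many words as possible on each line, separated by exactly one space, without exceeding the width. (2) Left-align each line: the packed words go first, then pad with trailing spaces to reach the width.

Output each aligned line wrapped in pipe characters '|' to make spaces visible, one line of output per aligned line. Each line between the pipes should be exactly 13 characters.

Line 1: ['bridge', 'good'] (min_width=11, slack=2)
Line 2: ['display'] (min_width=7, slack=6)
Line 3: ['guitar'] (min_width=6, slack=7)
Line 4: ['pharmacy'] (min_width=8, slack=5)
Line 5: ['grass', 'morning'] (min_width=13, slack=0)
Line 6: ['orange', 'chair'] (min_width=12, slack=1)
Line 7: ['orchestra'] (min_width=9, slack=4)
Line 8: ['draw', 'capture'] (min_width=12, slack=1)
Line 9: ['chapter', 'bee'] (min_width=11, slack=2)
Line 10: ['play', 'window'] (min_width=11, slack=2)
Line 11: ['at'] (min_width=2, slack=11)

Answer: |bridge good  |
|display      |
|guitar       |
|pharmacy     |
|grass morning|
|orange chair |
|orchestra    |
|draw capture |
|chapter bee  |
|play window  |
|at           |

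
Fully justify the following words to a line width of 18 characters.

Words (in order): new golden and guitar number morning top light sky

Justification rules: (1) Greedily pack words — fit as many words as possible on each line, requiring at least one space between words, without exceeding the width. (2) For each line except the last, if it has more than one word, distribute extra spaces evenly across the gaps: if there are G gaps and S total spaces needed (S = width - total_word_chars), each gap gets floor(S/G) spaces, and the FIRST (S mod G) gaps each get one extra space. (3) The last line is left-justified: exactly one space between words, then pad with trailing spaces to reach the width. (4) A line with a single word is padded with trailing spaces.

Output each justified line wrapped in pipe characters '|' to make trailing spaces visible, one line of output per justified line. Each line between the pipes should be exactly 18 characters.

Line 1: ['new', 'golden', 'and'] (min_width=14, slack=4)
Line 2: ['guitar', 'number'] (min_width=13, slack=5)
Line 3: ['morning', 'top', 'light'] (min_width=17, slack=1)
Line 4: ['sky'] (min_width=3, slack=15)

Answer: |new   golden   and|
|guitar      number|
|morning  top light|
|sky               |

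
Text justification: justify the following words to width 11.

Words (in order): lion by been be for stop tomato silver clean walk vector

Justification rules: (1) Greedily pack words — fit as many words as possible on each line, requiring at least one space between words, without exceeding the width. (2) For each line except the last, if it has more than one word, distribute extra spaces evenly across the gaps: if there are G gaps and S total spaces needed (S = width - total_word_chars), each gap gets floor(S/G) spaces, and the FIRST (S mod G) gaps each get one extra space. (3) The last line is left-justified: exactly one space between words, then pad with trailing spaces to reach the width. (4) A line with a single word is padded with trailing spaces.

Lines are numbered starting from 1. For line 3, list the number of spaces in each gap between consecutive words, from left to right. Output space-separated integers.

Answer: 1

Derivation:
Line 1: ['lion', 'by'] (min_width=7, slack=4)
Line 2: ['been', 'be', 'for'] (min_width=11, slack=0)
Line 3: ['stop', 'tomato'] (min_width=11, slack=0)
Line 4: ['silver'] (min_width=6, slack=5)
Line 5: ['clean', 'walk'] (min_width=10, slack=1)
Line 6: ['vector'] (min_width=6, slack=5)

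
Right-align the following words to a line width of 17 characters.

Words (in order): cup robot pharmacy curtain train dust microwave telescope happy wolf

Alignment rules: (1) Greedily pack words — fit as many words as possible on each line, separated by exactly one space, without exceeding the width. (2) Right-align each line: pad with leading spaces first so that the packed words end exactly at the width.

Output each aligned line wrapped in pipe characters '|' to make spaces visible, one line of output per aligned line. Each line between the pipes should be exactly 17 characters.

Line 1: ['cup', 'robot'] (min_width=9, slack=8)
Line 2: ['pharmacy', 'curtain'] (min_width=16, slack=1)
Line 3: ['train', 'dust'] (min_width=10, slack=7)
Line 4: ['microwave'] (min_width=9, slack=8)
Line 5: ['telescope', 'happy'] (min_width=15, slack=2)
Line 6: ['wolf'] (min_width=4, slack=13)

Answer: |        cup robot|
| pharmacy curtain|
|       train dust|
|        microwave|
|  telescope happy|
|             wolf|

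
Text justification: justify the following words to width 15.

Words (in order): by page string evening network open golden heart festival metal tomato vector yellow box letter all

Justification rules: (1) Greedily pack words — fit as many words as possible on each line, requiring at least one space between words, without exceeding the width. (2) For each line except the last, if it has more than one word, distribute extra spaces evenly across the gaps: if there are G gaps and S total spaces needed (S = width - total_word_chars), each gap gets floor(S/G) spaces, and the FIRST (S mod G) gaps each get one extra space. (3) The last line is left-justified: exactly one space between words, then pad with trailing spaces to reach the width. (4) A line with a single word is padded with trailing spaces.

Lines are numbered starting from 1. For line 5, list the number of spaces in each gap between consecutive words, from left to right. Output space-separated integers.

Answer: 4

Derivation:
Line 1: ['by', 'page', 'string'] (min_width=14, slack=1)
Line 2: ['evening', 'network'] (min_width=15, slack=0)
Line 3: ['open', 'golden'] (min_width=11, slack=4)
Line 4: ['heart', 'festival'] (min_width=14, slack=1)
Line 5: ['metal', 'tomato'] (min_width=12, slack=3)
Line 6: ['vector', 'yellow'] (min_width=13, slack=2)
Line 7: ['box', 'letter', 'all'] (min_width=14, slack=1)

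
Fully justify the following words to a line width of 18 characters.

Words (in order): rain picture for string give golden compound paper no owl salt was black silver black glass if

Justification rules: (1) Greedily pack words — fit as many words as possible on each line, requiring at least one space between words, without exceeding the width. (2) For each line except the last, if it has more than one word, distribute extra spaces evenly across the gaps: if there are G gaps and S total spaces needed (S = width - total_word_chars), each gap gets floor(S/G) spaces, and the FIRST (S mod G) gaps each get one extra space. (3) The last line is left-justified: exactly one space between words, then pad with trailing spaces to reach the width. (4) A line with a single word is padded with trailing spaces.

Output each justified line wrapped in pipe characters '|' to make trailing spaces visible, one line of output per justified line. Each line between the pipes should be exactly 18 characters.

Answer: |rain  picture  for|
|string give golden|
|compound  paper no|
|owl salt was black|
|silver black glass|
|if                |

Derivation:
Line 1: ['rain', 'picture', 'for'] (min_width=16, slack=2)
Line 2: ['string', 'give', 'golden'] (min_width=18, slack=0)
Line 3: ['compound', 'paper', 'no'] (min_width=17, slack=1)
Line 4: ['owl', 'salt', 'was', 'black'] (min_width=18, slack=0)
Line 5: ['silver', 'black', 'glass'] (min_width=18, slack=0)
Line 6: ['if'] (min_width=2, slack=16)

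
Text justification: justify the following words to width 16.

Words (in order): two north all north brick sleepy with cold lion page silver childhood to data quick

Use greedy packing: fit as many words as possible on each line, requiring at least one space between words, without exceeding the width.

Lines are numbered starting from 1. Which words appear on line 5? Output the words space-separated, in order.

Answer: childhood to

Derivation:
Line 1: ['two', 'north', 'all'] (min_width=13, slack=3)
Line 2: ['north', 'brick'] (min_width=11, slack=5)
Line 3: ['sleepy', 'with', 'cold'] (min_width=16, slack=0)
Line 4: ['lion', 'page', 'silver'] (min_width=16, slack=0)
Line 5: ['childhood', 'to'] (min_width=12, slack=4)
Line 6: ['data', 'quick'] (min_width=10, slack=6)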